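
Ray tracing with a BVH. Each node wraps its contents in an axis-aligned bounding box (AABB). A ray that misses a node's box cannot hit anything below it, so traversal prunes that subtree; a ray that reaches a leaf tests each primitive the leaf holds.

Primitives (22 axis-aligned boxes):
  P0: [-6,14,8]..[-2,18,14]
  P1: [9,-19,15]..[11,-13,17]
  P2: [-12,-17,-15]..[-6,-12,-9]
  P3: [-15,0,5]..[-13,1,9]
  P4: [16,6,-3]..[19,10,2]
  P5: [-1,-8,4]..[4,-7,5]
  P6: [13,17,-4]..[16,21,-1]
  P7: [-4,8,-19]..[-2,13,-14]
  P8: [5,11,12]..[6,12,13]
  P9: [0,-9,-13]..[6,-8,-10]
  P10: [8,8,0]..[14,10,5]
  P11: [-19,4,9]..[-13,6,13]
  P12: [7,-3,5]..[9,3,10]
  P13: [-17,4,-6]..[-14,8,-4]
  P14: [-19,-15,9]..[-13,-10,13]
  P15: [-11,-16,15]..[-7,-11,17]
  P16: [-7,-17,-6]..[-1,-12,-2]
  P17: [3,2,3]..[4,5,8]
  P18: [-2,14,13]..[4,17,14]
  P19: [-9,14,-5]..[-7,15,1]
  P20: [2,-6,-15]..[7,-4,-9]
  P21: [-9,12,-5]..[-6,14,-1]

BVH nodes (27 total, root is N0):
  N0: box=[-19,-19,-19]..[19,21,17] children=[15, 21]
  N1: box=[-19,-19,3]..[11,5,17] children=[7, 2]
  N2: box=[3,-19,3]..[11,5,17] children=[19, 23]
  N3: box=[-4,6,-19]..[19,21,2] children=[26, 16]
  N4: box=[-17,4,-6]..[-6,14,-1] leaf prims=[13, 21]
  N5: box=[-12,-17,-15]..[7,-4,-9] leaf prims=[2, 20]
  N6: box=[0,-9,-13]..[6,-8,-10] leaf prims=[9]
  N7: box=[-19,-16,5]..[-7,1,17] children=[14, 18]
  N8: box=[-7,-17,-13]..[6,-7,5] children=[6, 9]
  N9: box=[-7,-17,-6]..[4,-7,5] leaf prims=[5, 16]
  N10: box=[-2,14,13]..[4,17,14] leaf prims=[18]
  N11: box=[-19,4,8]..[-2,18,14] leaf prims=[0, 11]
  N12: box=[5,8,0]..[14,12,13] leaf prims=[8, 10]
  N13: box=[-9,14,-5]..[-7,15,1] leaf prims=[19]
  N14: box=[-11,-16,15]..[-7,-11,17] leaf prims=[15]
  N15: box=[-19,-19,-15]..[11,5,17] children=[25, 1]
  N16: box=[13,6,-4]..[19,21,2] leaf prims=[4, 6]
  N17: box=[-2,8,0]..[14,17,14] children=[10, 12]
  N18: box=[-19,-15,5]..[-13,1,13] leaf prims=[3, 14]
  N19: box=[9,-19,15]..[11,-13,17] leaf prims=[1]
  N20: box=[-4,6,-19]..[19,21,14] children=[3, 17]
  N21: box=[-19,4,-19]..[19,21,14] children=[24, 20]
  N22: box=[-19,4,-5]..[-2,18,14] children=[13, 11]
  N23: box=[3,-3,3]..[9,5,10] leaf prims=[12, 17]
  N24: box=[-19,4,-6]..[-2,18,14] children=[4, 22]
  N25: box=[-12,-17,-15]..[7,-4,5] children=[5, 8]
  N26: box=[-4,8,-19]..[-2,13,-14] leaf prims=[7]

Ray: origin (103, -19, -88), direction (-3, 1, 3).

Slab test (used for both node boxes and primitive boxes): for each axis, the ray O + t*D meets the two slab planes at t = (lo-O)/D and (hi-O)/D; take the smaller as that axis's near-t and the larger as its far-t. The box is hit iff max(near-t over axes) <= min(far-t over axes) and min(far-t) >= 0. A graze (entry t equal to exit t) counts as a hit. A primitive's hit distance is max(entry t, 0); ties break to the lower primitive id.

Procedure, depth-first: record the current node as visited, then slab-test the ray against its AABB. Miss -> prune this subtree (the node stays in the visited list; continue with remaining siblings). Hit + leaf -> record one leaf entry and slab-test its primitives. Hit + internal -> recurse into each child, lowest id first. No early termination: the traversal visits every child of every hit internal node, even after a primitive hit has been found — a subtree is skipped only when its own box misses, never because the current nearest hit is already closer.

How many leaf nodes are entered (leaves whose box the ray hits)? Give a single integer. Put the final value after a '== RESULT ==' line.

Traverse from the root:
N0 x:[28,122/3] y:[0,40] z:[23,35] -> hit [28,35], descend [15, 21]
  N15 x:[92/3,122/3] y:[0,24] z:[73/3,35] -> miss, prune
  N21 x:[28,122/3] y:[23,40] z:[23,34] -> hit [28,34], descend [20, 24]
    N20 x:[28,107/3] y:[25,40] z:[23,34] -> hit [28,34], descend [3, 17]
      N3 x:[28,107/3] y:[25,40] z:[23,30] -> hit [28,30], descend [16, 26]
        N16 x:[28,30] y:[25,40] z:[28,30] -> hit [28,30] leaf, test {P4@t=85/3, P6(miss)}
        N26 x:[35,107/3] y:[27,32] z:[23,74/3] -> miss, prune
      N17 x:[89/3,35] y:[27,36] z:[88/3,34] -> hit [89/3,34], descend [10, 12]
        N10 x:[33,35] y:[33,36] z:[101/3,34] -> hit [101/3,34] leaf, test {P18@t=101/3}
        N12 x:[89/3,98/3] y:[27,31] z:[88/3,101/3] -> hit [89/3,31] leaf, test {P8(miss), P10(miss)}
    N24 x:[35,122/3] y:[23,37] z:[82/3,34] -> miss, prune

order=[0, 15, 21, 20, 3, 16, 26, 17, 10, 12, 24]  |boxes|=11  |leaves|=3  hit=P4

== RESULT ==
3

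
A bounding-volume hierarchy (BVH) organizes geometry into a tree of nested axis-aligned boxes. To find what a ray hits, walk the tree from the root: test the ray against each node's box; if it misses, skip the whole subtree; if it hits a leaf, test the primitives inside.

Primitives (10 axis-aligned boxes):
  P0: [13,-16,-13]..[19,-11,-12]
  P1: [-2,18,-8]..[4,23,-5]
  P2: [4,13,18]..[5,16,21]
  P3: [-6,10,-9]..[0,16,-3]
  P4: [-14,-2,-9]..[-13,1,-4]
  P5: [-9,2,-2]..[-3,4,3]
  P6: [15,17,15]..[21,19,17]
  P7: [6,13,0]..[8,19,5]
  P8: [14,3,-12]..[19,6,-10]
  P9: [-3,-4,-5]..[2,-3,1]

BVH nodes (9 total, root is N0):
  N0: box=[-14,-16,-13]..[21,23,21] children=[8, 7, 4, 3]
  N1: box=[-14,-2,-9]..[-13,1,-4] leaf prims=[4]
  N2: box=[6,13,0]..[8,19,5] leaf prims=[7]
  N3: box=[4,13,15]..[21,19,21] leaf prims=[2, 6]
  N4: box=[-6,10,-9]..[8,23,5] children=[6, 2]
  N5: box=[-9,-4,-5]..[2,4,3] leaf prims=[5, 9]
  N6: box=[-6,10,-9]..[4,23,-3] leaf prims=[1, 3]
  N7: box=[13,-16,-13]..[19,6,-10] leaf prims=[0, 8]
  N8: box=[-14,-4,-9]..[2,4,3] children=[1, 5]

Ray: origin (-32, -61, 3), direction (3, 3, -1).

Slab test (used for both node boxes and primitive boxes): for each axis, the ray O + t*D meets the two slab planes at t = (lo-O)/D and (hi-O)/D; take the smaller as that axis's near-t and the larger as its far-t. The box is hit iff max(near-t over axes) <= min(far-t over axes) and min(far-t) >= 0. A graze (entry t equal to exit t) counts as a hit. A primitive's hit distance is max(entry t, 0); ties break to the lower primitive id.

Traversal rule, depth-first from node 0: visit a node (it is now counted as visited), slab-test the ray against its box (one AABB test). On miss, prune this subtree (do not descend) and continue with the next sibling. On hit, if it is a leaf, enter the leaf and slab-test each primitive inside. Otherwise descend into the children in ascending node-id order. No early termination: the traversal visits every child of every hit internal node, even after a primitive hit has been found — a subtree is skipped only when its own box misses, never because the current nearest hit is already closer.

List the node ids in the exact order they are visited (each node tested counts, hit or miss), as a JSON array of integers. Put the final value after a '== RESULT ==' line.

Trace the traversal:
N0 x:[6,53/3] y:[15,28] z:[-18,16] -> hit [15,16], descend [3, 4, 7, 8]
  N3 x:[12,53/3] y:[74/3,80/3] z:[-18,-12] -> miss, prune
  N4 x:[26/3,40/3] y:[71/3,28] z:[-2,12] -> miss, prune
  N7 x:[15,17] y:[15,67/3] z:[13,16] -> hit [15,16] leaf, test {P0@t=15, P8(miss)}
  N8 x:[6,34/3] y:[19,65/3] z:[0,12] -> miss, prune

5 AABB tests over nodes [0, 3, 4, 7, 8]; 1 leaf entered; closest P0.

== RESULT ==
[0, 3, 4, 7, 8]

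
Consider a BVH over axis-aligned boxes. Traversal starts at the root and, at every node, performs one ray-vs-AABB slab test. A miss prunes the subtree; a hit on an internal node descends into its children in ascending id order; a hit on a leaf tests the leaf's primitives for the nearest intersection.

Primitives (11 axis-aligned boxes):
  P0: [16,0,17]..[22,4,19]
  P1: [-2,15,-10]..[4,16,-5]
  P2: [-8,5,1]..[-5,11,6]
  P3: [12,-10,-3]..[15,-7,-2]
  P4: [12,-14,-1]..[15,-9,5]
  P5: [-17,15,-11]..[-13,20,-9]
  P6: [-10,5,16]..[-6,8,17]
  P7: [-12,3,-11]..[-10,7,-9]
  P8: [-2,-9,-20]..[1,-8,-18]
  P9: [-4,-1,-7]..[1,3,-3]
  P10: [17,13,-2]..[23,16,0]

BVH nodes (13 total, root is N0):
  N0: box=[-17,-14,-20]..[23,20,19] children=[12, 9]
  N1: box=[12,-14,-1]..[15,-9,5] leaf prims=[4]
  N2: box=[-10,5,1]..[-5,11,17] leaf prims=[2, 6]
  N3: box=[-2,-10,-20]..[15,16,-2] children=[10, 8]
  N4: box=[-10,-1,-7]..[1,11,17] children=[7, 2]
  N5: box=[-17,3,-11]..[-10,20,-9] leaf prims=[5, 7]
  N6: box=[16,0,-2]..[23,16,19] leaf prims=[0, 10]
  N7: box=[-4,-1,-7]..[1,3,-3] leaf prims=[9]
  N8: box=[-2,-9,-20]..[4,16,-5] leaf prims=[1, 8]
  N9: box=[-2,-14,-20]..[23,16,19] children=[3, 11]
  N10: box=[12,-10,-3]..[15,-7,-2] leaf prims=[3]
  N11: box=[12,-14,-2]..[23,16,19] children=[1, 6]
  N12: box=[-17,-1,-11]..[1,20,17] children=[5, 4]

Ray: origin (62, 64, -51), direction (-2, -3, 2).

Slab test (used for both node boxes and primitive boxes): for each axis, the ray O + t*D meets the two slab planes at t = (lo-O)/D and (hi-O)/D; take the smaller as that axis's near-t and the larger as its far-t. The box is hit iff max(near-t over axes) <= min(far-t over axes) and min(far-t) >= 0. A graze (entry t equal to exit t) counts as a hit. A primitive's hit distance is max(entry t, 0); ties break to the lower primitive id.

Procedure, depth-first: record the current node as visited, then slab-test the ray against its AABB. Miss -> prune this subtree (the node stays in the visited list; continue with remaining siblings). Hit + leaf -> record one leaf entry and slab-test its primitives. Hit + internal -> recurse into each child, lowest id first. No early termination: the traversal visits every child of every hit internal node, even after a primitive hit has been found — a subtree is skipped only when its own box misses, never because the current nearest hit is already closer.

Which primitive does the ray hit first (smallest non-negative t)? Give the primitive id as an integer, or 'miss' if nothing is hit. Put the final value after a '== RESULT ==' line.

Traverse from the root:
N0 x:[39/2,79/2] y:[44/3,26] z:[31/2,35] -> hit [39/2,26], descend [9, 12]
  N9 x:[39/2,32] y:[16,26] z:[31/2,35] -> hit [39/2,26], descend [3, 11]
    N3 x:[47/2,32] y:[16,74/3] z:[31/2,49/2] -> hit [47/2,49/2], descend [8, 10]
      N8 x:[29,32] y:[16,73/3] z:[31/2,23] -> miss, prune
      N10 x:[47/2,25] y:[71/3,74/3] z:[24,49/2] -> hit [24,49/2] leaf, test {P3@t=24}
    N11 x:[39/2,25] y:[16,26] z:[49/2,35] -> hit [49/2,25], descend [1, 6]
      N1 x:[47/2,25] y:[73/3,26] z:[25,28] -> hit [25,25] leaf, test {P4@t=25}
      N6 x:[39/2,23] y:[16,64/3] z:[49/2,35] -> miss, prune
  N12 x:[61/2,79/2] y:[44/3,65/3] z:[20,34] -> miss, prune

Summary -> nodes [0, 9, 3, 8, 10, 11, 1, 6, 12]; box-tests=9; leaf-entries=2; first=P3

== RESULT ==
3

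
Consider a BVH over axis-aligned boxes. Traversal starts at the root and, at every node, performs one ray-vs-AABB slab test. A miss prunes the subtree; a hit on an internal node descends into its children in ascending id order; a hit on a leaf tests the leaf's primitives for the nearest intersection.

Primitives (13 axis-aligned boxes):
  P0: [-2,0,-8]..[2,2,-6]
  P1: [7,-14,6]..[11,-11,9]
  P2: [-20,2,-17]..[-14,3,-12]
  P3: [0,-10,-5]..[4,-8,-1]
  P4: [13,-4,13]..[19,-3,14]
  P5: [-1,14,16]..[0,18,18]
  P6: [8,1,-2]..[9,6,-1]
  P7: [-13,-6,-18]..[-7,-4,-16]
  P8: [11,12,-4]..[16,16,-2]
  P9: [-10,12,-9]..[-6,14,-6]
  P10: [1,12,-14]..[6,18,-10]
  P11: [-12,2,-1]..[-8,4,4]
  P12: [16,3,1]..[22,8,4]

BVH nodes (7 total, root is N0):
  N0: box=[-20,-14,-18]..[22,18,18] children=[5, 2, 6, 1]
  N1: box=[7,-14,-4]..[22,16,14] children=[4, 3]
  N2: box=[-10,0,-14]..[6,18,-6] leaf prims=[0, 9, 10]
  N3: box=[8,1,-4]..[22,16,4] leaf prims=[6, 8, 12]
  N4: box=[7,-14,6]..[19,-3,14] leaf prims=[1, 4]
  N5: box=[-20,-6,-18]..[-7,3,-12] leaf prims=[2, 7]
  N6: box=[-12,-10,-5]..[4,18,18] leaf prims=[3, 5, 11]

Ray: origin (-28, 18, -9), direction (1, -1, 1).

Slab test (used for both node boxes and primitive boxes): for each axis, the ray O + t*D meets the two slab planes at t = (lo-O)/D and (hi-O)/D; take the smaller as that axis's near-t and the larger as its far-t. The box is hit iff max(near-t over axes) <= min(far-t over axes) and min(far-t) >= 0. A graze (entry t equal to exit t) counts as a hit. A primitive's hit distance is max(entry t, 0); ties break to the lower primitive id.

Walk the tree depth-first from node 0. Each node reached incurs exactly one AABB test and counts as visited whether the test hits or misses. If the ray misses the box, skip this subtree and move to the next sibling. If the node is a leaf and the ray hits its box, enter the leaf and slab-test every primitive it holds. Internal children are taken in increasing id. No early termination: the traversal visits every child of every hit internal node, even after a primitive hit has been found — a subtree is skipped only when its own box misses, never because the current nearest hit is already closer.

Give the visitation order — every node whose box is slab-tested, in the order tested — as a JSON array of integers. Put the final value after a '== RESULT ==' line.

Walk:
N0 x:[8,50] y:[0,32] z:[-9,27] -> hit [8,27], descend [1, 2, 5, 6]
  N1 x:[35,50] y:[2,32] z:[5,23] -> miss, prune
  N2 x:[18,34] y:[0,18] z:[-5,3] -> miss, prune
  N5 x:[8,21] y:[15,24] z:[-9,-3] -> miss, prune
  N6 x:[16,32] y:[0,28] z:[4,27] -> hit [16,27] leaf, test {P3(miss), P5(miss), P11(miss)}

Visited [0, 1, 2, 5, 6]. Tests: 5 box, 1 leaf. Nearest: miss.

== RESULT ==
[0, 1, 2, 5, 6]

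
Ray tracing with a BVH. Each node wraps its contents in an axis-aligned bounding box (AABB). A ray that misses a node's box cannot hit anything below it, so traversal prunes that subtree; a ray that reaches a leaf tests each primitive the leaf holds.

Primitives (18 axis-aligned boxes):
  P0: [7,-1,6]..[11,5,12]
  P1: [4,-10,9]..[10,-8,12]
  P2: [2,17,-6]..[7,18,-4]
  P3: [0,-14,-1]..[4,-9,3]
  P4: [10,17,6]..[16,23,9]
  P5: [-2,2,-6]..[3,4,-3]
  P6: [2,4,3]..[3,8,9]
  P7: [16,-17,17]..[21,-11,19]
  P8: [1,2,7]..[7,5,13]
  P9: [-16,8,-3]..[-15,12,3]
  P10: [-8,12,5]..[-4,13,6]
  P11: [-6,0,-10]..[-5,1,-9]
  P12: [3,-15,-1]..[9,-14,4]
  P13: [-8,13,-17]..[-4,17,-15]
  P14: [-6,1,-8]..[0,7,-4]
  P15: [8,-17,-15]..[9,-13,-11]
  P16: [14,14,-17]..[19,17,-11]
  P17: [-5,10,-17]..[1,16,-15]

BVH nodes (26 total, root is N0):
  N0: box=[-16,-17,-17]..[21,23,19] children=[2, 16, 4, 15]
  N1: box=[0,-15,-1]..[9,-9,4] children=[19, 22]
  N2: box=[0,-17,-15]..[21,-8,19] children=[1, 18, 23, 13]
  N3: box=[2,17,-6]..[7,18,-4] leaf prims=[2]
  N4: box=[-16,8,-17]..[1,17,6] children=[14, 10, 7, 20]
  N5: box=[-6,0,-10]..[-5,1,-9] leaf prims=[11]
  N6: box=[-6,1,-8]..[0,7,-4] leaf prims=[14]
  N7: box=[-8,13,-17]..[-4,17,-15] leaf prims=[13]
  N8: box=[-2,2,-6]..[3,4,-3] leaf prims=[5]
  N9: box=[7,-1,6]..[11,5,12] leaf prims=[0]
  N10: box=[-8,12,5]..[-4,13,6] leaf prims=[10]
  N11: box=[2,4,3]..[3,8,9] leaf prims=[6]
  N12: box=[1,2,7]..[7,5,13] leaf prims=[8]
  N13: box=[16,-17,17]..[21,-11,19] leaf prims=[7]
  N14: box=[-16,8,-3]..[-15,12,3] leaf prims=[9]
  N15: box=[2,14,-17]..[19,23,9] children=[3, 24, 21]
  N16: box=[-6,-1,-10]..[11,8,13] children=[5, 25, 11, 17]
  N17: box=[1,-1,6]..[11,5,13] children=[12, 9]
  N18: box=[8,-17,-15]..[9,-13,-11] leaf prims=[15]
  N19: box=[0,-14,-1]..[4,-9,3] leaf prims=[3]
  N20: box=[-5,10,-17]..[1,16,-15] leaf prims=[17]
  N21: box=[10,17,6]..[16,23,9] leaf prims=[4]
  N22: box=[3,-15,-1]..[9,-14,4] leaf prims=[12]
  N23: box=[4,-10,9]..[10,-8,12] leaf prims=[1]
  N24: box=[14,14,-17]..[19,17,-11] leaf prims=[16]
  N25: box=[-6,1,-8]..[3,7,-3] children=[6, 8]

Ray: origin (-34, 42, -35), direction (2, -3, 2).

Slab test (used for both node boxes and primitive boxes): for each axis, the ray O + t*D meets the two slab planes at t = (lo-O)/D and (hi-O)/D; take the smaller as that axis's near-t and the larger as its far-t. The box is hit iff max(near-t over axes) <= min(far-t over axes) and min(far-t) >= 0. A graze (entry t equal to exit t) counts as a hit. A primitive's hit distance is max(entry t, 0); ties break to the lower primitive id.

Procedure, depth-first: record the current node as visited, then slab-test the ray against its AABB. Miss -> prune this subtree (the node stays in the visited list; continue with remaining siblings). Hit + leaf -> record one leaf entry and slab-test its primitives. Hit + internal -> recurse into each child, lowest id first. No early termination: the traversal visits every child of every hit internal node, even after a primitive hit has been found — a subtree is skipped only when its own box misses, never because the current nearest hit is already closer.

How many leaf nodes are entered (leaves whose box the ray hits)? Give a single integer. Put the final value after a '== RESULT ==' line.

Walk:
N0 x:[9,55/2] y:[19/3,59/3] z:[9,27] -> hit [9,59/3], descend [2, 4, 15, 16]
  N2 x:[17,55/2] y:[50/3,59/3] z:[10,27] -> hit [17,59/3], descend [1, 13, 18, 23]
    N1 x:[17,43/2] y:[17,19] z:[17,39/2] -> hit [17,19], descend [19, 22]
      N19 x:[17,19] y:[17,56/3] z:[17,19] -> hit [17,56/3] leaf, test {P3@t=17}
      N22 x:[37/2,43/2] y:[56/3,19] z:[17,39/2] -> hit [56/3,19] leaf, test {P12@t=56/3}
    N13 x:[25,55/2] y:[53/3,59/3] z:[26,27] -> miss, prune
    N18 x:[21,43/2] y:[55/3,59/3] z:[10,12] -> miss, prune
    N23 x:[19,22] y:[50/3,52/3] z:[22,47/2] -> miss, prune
  N4 x:[9,35/2] y:[25/3,34/3] z:[9,41/2] -> hit [9,34/3], descend [7, 10, 14, 20]
    N7 x:[13,15] y:[25/3,29/3] z:[9,10] -> miss, prune
    N10 x:[13,15] y:[29/3,10] z:[20,41/2] -> miss, prune
    N14 x:[9,19/2] y:[10,34/3] z:[16,19] -> miss, prune
    N20 x:[29/2,35/2] y:[26/3,32/3] z:[9,10] -> miss, prune
  N15 x:[18,53/2] y:[19/3,28/3] z:[9,22] -> miss, prune
  N16 x:[14,45/2] y:[34/3,43/3] z:[25/2,24] -> hit [14,43/3], descend [5, 11, 17, 25]
    N5 x:[14,29/2] y:[41/3,14] z:[25/2,13] -> miss, prune
    N11 x:[18,37/2] y:[34/3,38/3] z:[19,22] -> miss, prune
    N17 x:[35/2,45/2] y:[37/3,43/3] z:[41/2,24] -> miss, prune
    N25 x:[14,37/2] y:[35/3,41/3] z:[27/2,16] -> miss, prune

order=[0, 2, 1, 19, 22, 13, 18, 23, 4, 7, 10, 14, 20, 15, 16, 5, 11, 17, 25]  |boxes|=19  |leaves|=2  hit=P3

== RESULT ==
2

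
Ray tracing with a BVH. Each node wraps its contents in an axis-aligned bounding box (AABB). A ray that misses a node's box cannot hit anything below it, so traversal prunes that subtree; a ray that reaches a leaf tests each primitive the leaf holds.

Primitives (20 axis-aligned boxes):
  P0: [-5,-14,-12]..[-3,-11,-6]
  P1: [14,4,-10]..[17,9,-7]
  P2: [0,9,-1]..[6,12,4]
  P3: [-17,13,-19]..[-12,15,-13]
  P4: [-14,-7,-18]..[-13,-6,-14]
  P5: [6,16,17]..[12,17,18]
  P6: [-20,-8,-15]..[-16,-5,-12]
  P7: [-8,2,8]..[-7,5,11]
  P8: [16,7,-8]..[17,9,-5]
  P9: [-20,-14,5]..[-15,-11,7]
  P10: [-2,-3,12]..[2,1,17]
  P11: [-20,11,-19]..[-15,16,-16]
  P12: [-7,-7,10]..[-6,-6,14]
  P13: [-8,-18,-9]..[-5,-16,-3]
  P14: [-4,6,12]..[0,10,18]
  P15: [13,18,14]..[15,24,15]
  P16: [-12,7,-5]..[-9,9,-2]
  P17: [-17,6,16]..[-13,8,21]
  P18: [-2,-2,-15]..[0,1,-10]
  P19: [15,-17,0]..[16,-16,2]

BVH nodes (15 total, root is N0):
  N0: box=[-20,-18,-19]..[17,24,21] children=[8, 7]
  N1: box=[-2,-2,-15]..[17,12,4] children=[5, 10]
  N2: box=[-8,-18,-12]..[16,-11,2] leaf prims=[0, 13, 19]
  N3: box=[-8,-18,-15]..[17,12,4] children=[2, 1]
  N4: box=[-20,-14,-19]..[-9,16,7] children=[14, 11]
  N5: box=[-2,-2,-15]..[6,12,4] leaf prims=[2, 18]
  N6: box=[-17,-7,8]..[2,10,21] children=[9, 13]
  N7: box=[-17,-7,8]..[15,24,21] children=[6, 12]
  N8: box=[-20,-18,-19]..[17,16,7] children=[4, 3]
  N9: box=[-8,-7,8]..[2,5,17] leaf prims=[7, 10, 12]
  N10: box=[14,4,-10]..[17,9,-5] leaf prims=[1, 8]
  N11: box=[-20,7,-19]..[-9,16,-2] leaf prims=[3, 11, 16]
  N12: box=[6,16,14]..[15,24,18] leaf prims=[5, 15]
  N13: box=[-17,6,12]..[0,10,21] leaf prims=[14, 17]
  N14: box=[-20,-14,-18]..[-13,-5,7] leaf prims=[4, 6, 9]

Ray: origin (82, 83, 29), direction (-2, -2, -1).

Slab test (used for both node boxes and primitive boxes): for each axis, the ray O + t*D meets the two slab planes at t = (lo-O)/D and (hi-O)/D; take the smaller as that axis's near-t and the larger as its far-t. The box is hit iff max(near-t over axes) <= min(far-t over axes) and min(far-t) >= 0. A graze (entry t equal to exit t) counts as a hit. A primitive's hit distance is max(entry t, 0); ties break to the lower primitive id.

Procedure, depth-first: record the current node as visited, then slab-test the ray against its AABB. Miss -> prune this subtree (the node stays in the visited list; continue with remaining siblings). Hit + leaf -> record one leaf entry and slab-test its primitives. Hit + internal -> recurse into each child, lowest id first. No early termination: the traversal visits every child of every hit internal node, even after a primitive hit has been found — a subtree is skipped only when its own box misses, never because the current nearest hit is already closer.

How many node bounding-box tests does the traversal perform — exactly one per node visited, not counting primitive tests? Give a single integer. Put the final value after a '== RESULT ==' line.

Trace the traversal:
N0 x:[65/2,51] y:[59/2,101/2] z:[8,48] -> hit [65/2,48], descend [7, 8]
  N7 x:[67/2,99/2] y:[59/2,45] z:[8,21] -> miss, prune
  N8 x:[65/2,51] y:[67/2,101/2] z:[22,48] -> hit [67/2,48], descend [3, 4]
    N3 x:[65/2,45] y:[71/2,101/2] z:[25,44] -> hit [71/2,44], descend [1, 2]
      N1 x:[65/2,42] y:[71/2,85/2] z:[25,44] -> hit [71/2,42], descend [5, 10]
        N5 x:[38,42] y:[71/2,85/2] z:[25,44] -> hit [38,42] leaf, test {P2(miss), P18@t=41}
        N10 x:[65/2,34] y:[37,79/2] z:[34,39] -> miss, prune
      N2 x:[33,45] y:[47,101/2] z:[27,41] -> miss, prune
    N4 x:[91/2,51] y:[67/2,97/2] z:[22,48] -> hit [91/2,48], descend [11, 14]
      N11 x:[91/2,51] y:[67/2,38] z:[31,48] -> miss, prune
      N14 x:[95/2,51] y:[44,97/2] z:[22,47] -> miss, prune

order=[0, 7, 8, 3, 1, 5, 10, 2, 4, 11, 14]  |boxes|=11  |leaves|=1  hit=P18

== RESULT ==
11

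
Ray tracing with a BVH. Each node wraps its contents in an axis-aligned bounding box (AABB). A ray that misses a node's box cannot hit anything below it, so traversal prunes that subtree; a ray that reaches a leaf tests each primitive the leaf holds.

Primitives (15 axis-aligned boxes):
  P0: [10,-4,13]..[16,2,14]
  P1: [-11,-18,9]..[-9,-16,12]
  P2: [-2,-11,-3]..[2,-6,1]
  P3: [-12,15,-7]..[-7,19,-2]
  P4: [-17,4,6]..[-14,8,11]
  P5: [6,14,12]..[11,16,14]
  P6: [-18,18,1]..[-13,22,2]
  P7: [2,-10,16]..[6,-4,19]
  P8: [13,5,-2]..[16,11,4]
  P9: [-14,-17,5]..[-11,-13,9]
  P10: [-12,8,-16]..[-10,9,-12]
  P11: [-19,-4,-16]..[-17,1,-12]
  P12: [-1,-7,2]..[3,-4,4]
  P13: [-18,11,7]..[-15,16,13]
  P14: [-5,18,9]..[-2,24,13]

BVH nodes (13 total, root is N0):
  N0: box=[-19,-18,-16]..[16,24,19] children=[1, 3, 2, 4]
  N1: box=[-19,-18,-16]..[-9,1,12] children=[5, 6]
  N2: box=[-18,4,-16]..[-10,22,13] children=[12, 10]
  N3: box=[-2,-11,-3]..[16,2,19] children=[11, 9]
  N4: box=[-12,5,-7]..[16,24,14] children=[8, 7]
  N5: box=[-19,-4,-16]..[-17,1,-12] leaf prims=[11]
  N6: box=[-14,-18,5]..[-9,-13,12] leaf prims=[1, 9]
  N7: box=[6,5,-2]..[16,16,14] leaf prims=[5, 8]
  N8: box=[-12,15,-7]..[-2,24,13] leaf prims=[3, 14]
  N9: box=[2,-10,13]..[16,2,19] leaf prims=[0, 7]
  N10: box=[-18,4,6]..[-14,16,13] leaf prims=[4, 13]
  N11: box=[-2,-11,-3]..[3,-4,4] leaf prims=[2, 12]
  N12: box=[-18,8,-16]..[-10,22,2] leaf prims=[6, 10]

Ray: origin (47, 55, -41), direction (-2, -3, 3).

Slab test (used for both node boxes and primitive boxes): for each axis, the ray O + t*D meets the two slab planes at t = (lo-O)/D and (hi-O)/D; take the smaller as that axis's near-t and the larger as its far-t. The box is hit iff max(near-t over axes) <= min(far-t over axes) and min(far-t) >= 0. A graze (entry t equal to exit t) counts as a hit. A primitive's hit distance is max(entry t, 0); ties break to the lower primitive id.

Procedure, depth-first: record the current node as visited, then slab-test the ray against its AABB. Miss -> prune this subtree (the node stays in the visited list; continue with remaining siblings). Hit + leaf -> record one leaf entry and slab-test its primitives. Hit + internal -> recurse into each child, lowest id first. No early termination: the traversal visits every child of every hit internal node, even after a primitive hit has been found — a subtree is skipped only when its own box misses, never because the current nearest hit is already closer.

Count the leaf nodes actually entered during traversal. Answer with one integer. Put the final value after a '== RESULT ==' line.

Trace the traversal:
N0 x:[31/2,33] y:[31/3,73/3] z:[25/3,20] -> hit [31/2,20], descend [1, 2, 3, 4]
  N1 x:[28,33] y:[18,73/3] z:[25/3,53/3] -> miss, prune
  N2 x:[57/2,65/2] y:[11,17] z:[25/3,18] -> miss, prune
  N3 x:[31/2,49/2] y:[53/3,22] z:[38/3,20] -> hit [53/3,20], descend [9, 11]
    N9 x:[31/2,45/2] y:[53/3,65/3] z:[18,20] -> hit [18,20] leaf, test {P0@t=18, P7(miss)}
    N11 x:[22,49/2] y:[59/3,22] z:[38/3,15] -> miss, prune
  N4 x:[31/2,59/2] y:[31/3,50/3] z:[34/3,55/3] -> hit [31/2,50/3], descend [7, 8]
    N7 x:[31/2,41/2] y:[13,50/3] z:[13,55/3] -> hit [31/2,50/3] leaf, test {P5(miss), P8(miss)}
    N8 x:[49/2,59/2] y:[31/3,40/3] z:[34/3,18] -> miss, prune

Visited [0, 1, 2, 3, 9, 11, 4, 7, 8]. Tests: 9 box, 2 leaf. Nearest: P0.

== RESULT ==
2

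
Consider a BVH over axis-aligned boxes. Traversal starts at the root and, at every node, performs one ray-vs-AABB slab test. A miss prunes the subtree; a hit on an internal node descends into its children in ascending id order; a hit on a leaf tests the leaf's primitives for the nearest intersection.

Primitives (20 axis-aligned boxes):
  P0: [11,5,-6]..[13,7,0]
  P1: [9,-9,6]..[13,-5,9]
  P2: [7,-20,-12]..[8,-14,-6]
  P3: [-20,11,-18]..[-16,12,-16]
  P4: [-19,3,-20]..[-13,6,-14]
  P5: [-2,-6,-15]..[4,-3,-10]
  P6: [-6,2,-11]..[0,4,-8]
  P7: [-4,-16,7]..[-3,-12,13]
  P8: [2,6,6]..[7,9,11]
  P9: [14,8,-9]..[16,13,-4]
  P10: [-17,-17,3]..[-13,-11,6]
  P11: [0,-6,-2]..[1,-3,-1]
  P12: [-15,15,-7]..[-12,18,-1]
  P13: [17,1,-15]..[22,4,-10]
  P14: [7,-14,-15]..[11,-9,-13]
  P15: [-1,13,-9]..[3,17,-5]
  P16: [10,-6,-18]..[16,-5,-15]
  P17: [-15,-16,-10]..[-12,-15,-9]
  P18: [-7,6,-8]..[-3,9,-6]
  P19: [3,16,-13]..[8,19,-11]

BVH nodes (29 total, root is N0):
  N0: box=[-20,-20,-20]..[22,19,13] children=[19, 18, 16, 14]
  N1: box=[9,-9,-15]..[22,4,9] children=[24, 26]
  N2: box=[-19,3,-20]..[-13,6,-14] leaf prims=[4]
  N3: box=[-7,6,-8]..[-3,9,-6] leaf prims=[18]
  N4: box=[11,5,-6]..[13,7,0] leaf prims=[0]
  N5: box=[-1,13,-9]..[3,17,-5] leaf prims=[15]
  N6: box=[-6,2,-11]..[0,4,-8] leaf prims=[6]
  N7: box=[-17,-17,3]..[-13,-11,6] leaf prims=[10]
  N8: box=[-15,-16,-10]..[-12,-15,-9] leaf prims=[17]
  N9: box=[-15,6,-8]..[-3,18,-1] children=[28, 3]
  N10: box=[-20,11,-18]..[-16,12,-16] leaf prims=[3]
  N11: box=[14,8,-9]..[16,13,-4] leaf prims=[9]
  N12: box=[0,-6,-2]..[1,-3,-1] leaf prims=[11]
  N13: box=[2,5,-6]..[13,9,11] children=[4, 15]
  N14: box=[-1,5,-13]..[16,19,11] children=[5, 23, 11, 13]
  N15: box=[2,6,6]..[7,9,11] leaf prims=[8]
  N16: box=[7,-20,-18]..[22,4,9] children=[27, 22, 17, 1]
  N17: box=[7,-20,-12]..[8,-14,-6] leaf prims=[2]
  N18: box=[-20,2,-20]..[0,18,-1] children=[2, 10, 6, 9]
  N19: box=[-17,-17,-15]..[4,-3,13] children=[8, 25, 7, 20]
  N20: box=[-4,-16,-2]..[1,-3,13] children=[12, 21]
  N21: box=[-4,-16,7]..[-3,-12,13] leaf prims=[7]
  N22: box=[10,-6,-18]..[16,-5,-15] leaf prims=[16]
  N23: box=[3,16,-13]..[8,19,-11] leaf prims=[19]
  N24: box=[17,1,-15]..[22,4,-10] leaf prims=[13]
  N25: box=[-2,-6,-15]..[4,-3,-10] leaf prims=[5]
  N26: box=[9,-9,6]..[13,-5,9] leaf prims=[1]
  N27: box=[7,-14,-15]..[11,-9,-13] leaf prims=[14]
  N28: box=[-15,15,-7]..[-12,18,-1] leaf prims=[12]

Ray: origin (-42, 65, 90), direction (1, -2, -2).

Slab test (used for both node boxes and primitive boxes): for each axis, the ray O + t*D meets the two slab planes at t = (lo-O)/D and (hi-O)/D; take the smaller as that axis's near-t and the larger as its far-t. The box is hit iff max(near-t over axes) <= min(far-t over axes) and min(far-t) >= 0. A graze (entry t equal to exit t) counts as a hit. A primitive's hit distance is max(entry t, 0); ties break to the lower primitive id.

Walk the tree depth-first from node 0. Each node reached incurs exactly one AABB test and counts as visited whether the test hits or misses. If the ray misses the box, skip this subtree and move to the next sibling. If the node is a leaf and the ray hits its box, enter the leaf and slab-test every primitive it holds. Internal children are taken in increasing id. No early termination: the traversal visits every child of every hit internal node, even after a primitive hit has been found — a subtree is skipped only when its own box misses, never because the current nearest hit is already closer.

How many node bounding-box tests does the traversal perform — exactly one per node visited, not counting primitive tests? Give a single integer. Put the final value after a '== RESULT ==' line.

Trace the traversal:
N0 x:[22,64] y:[23,85/2] z:[77/2,55] -> hit [77/2,85/2], descend [14, 16, 18, 19]
  N14 x:[41,58] y:[23,30] z:[79/2,103/2] -> miss, prune
  N16 x:[49,64] y:[61/2,85/2] z:[81/2,54] -> miss, prune
  N18 x:[22,42] y:[47/2,63/2] z:[91/2,55] -> miss, prune
  N19 x:[25,46] y:[34,41] z:[77/2,105/2] -> hit [77/2,41], descend [7, 8, 20, 25]
    N7 x:[25,29] y:[38,41] z:[42,87/2] -> miss, prune
    N8 x:[27,30] y:[40,81/2] z:[99/2,50] -> miss, prune
    N20 x:[38,43] y:[34,81/2] z:[77/2,46] -> hit [77/2,81/2], descend [12, 21]
      N12 x:[42,43] y:[34,71/2] z:[91/2,46] -> miss, prune
      N21 x:[38,39] y:[77/2,81/2] z:[77/2,83/2] -> hit [77/2,39] leaf, test {P7@t=77/2}
    N25 x:[40,46] y:[34,71/2] z:[50,105/2] -> miss, prune

order=[0, 14, 16, 18, 19, 7, 8, 20, 12, 21, 25]  |boxes|=11  |leaves|=1  hit=P7

== RESULT ==
11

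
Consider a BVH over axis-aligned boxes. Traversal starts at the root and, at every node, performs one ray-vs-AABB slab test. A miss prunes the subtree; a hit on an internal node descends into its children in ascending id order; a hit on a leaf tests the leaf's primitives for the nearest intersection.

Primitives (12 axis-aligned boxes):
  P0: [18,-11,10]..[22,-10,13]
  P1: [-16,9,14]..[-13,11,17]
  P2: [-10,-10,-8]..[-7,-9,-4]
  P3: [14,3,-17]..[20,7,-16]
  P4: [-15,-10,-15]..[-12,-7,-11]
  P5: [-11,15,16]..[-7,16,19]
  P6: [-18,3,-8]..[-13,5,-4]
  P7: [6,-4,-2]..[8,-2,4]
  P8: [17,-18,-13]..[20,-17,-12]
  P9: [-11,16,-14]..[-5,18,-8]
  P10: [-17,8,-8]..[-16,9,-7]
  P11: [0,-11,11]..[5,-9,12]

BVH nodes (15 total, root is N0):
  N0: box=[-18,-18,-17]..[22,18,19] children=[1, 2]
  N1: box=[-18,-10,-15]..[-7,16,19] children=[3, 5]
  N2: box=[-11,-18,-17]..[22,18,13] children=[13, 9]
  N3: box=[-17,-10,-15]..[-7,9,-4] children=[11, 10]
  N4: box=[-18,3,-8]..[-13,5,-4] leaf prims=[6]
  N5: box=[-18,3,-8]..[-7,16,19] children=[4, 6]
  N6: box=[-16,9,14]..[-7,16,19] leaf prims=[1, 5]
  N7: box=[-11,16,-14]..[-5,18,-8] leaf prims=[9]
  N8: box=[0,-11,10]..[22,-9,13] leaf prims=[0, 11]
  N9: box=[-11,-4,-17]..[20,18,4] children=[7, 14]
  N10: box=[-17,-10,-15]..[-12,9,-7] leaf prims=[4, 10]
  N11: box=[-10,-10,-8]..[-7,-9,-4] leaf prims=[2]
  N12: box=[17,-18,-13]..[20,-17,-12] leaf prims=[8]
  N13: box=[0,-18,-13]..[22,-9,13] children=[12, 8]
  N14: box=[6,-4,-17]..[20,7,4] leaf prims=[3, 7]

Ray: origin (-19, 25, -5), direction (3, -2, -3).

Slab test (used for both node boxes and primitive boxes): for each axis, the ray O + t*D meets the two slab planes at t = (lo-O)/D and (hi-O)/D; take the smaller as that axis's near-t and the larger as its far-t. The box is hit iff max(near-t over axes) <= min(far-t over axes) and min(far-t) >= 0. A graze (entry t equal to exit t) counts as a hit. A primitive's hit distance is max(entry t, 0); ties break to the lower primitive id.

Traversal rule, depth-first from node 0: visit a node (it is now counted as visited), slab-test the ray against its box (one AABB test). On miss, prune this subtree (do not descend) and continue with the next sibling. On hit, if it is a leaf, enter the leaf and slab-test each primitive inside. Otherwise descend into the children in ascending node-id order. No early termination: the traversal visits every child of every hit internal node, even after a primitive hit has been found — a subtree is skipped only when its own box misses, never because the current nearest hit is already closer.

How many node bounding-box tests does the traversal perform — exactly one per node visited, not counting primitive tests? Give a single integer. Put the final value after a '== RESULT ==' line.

Walk:
N0 x:[1/3,41/3] y:[7/2,43/2] z:[-8,4] -> hit [7/2,4], descend [1, 2]
  N1 x:[1/3,4] y:[9/2,35/2] z:[-8,10/3] -> miss, prune
  N2 x:[8/3,41/3] y:[7/2,43/2] z:[-6,4] -> hit [7/2,4], descend [9, 13]
    N9 x:[8/3,13] y:[7/2,29/2] z:[-3,4] -> hit [7/2,4], descend [7, 14]
      N7 x:[8/3,14/3] y:[7/2,9/2] z:[1,3] -> miss, prune
      N14 x:[25/3,13] y:[9,29/2] z:[-3,4] -> miss, prune
    N13 x:[19/3,41/3] y:[17,43/2] z:[-6,8/3] -> miss, prune

order=[0, 1, 2, 9, 7, 14, 13]  |boxes|=7  |leaves|=0  hit=miss

== RESULT ==
7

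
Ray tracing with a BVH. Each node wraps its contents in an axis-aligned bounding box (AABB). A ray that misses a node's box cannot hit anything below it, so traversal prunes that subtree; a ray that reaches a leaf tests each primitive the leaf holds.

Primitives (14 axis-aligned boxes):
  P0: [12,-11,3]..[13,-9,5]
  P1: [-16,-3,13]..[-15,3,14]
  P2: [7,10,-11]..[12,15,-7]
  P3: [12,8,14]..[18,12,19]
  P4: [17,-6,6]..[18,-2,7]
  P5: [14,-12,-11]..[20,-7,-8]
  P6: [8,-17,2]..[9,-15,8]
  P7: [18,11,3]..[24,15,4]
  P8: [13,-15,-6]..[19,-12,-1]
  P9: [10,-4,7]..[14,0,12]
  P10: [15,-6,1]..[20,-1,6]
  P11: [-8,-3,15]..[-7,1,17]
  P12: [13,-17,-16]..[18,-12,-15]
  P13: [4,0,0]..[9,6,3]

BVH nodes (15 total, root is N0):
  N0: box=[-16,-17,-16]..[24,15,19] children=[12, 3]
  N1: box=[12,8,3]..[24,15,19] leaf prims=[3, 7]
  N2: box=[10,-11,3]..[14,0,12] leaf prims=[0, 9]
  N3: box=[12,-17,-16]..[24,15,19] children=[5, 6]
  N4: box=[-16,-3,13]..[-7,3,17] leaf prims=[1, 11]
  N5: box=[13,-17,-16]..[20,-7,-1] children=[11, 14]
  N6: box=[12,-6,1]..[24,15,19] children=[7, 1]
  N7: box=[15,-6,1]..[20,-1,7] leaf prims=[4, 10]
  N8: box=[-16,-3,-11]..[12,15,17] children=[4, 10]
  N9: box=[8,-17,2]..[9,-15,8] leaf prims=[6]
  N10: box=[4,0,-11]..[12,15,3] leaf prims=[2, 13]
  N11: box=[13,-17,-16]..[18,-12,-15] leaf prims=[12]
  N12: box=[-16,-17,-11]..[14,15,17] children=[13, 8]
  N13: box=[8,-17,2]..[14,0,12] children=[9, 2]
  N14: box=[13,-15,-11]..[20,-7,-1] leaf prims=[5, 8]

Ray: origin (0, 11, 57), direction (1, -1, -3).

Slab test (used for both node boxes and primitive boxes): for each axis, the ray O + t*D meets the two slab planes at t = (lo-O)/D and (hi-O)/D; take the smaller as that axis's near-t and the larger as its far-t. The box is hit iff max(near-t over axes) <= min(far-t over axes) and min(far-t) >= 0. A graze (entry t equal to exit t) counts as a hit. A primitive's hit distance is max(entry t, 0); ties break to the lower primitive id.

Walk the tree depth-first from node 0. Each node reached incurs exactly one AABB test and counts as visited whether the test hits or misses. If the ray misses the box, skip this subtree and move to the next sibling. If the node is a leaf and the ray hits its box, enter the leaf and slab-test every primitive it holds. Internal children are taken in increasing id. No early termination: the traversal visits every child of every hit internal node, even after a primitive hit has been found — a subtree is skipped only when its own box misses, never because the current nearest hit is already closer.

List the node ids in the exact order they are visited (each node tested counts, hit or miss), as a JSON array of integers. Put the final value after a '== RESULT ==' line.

Walk:
N0 x:[-16,24] y:[-4,28] z:[38/3,73/3] -> hit [38/3,24], descend [3, 12]
  N3 x:[12,24] y:[-4,28] z:[38/3,73/3] -> hit [38/3,24], descend [5, 6]
    N5 x:[13,20] y:[18,28] z:[58/3,73/3] -> hit [58/3,20], descend [11, 14]
      N11 x:[13,18] y:[23,28] z:[24,73/3] -> miss, prune
      N14 x:[13,20] y:[18,26] z:[58/3,68/3] -> hit [58/3,20] leaf, test {P5(miss), P8(miss)}
    N6 x:[12,24] y:[-4,17] z:[38/3,56/3] -> hit [38/3,17], descend [1, 7]
      N1 x:[12,24] y:[-4,3] z:[38/3,18] -> miss, prune
      N7 x:[15,20] y:[12,17] z:[50/3,56/3] -> hit [50/3,17] leaf, test {P4@t=17, P10@t=17}
  N12 x:[-16,14] y:[-4,28] z:[40/3,68/3] -> hit [40/3,14], descend [8, 13]
    N8 x:[-16,12] y:[-4,14] z:[40/3,68/3] -> miss, prune
    N13 x:[8,14] y:[11,28] z:[15,55/3] -> miss, prune

Summary -> nodes [0, 3, 5, 11, 14, 6, 1, 7, 12, 8, 13]; box-tests=11; leaf-entries=2; first=P4

== RESULT ==
[0, 3, 5, 11, 14, 6, 1, 7, 12, 8, 13]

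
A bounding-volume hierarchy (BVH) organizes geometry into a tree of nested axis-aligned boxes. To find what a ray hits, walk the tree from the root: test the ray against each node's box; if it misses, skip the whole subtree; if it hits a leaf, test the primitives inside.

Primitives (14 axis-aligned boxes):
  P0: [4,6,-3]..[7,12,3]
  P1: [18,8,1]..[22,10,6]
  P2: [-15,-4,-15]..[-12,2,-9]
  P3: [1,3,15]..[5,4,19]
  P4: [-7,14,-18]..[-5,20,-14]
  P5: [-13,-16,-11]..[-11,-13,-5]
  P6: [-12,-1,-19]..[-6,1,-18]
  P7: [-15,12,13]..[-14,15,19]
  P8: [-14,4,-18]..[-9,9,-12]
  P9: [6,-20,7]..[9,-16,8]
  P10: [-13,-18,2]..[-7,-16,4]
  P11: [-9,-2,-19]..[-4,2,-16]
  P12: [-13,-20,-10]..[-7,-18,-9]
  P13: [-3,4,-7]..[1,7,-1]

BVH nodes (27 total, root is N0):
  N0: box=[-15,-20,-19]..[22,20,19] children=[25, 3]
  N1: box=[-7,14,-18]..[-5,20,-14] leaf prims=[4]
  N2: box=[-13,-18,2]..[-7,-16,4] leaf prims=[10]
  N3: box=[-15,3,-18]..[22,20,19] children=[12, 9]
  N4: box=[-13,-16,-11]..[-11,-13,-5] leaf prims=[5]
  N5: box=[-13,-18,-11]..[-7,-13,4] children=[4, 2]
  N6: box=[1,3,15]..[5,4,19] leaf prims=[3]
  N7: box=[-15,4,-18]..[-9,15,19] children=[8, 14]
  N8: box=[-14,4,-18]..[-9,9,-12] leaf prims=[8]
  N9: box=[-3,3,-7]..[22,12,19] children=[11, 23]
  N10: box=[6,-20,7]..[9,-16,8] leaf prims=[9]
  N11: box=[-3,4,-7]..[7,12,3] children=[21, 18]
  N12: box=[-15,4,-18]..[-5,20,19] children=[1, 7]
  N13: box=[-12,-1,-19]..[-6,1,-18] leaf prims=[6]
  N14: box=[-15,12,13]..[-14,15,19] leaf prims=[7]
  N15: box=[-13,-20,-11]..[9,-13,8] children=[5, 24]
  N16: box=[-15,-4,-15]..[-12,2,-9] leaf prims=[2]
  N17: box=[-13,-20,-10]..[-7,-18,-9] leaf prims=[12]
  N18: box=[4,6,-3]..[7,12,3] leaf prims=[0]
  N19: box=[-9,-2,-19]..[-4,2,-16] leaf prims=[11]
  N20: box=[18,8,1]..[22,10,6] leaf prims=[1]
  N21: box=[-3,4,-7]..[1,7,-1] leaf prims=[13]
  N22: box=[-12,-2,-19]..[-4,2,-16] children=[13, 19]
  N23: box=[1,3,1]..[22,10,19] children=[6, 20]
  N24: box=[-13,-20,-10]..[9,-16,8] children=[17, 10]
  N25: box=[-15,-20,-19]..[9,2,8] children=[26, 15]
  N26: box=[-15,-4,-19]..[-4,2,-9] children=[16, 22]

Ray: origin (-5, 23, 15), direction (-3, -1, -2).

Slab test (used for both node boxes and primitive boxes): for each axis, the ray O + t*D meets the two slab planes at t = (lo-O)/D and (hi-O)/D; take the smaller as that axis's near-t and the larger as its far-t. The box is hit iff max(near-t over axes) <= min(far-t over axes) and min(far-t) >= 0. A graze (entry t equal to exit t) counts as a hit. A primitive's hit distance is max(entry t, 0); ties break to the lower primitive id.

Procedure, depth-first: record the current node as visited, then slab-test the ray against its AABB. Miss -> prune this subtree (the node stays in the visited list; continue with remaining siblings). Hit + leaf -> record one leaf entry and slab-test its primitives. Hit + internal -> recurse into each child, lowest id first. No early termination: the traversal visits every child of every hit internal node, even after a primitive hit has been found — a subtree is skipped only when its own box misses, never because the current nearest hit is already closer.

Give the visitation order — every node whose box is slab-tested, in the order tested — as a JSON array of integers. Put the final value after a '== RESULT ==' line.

Traverse from the root:
N0 x:[-9,10/3] y:[3,43] z:[-2,17] -> hit [3,10/3], descend [3, 25]
  N3 x:[-9,10/3] y:[3,20] z:[-2,33/2] -> hit [3,10/3], descend [9, 12]
    N9 x:[-9,-2/3] y:[11,20] z:[-2,11] -> miss, prune
    N12 x:[0,10/3] y:[3,19] z:[-2,33/2] -> hit [3,10/3], descend [1, 7]
      N1 x:[0,2/3] y:[3,9] z:[29/2,33/2] -> miss, prune
      N7 x:[4/3,10/3] y:[8,19] z:[-2,33/2] -> miss, prune
  N25 x:[-14/3,10/3] y:[21,43] z:[7/2,17] -> miss, prune

order=[0, 3, 9, 12, 1, 7, 25]  |boxes|=7  |leaves|=0  hit=miss

== RESULT ==
[0, 3, 9, 12, 1, 7, 25]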